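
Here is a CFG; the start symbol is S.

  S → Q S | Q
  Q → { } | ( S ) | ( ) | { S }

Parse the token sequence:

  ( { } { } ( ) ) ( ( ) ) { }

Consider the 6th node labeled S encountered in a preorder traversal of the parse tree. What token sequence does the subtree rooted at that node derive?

( )

[S [Q ( [S [Q { }] [S [Q { }] [S [Q ( )]]]] )] [S [Q ( [S [Q ( )]] )] [S [Q { }]]]]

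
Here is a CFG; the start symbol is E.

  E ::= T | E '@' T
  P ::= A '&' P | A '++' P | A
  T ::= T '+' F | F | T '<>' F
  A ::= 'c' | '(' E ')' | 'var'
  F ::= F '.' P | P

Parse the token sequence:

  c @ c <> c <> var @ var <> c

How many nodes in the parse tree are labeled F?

6

[E [E [E [T [F [P [A c]]]]] @ [T [T [T [F [P [A c]]]] <> [F [P [A c]]]] <> [F [P [A var]]]]] @ [T [T [F [P [A var]]]] <> [F [P [A c]]]]]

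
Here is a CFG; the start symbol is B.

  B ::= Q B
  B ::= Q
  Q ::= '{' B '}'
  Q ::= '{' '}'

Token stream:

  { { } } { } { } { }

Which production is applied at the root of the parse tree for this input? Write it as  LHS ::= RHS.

B ::= Q B

[B [Q { [B [Q { }]] }] [B [Q { }] [B [Q { }] [B [Q { }]]]]]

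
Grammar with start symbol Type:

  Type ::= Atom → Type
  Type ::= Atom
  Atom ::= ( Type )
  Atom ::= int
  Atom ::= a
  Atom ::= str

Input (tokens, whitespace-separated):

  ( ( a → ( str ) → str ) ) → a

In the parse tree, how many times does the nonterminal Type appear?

[Type [Atom ( [Type [Atom ( [Type [Atom a] → [Type [Atom ( [Type [Atom str]] )] → [Type [Atom str]]]] )]] )] → [Type [Atom a]]]

7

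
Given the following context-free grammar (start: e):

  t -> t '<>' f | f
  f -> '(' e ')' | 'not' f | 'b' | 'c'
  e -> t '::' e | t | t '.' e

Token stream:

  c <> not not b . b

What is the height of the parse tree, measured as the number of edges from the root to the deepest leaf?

5

[e [t [t [f c]] <> [f not [f not [f b]]]] . [e [t [f b]]]]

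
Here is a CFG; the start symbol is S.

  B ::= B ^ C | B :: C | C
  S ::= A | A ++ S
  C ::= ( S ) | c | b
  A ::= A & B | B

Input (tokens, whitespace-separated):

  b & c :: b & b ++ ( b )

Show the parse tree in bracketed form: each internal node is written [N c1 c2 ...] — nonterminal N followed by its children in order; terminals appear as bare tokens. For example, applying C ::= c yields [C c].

S
A ++ S
A & B ++ S
A & B & B ++ S
B & B & B ++ S
C & B & B ++ S
b & B & B ++ S
b & B :: C & B ++ S
b & C :: C & B ++ S
b & c :: C & B ++ S
b & c :: b & B ++ S
b & c :: b & C ++ S
b & c :: b & b ++ S
b & c :: b & b ++ A
b & c :: b & b ++ B
b & c :: b & b ++ C
b & c :: b & b ++ ( S )
b & c :: b & b ++ ( A )
b & c :: b & b ++ ( B )
b & c :: b & b ++ ( C )
b & c :: b & b ++ ( b )

[S [A [A [A [B [C b]]] & [B [B [C c]] :: [C b]]] & [B [C b]]] ++ [S [A [B [C ( [S [A [B [C b]]]] )]]]]]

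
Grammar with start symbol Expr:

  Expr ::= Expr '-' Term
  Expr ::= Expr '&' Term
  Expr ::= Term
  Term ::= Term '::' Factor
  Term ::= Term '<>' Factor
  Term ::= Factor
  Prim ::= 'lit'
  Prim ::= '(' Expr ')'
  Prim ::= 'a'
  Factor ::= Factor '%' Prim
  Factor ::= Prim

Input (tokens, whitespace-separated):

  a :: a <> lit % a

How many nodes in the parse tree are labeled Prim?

4

[Expr [Term [Term [Term [Factor [Prim a]]] :: [Factor [Prim a]]] <> [Factor [Factor [Prim lit]] % [Prim a]]]]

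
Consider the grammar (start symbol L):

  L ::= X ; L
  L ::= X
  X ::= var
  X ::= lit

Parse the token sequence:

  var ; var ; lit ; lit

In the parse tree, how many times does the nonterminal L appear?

[L [X var] ; [L [X var] ; [L [X lit] ; [L [X lit]]]]]

4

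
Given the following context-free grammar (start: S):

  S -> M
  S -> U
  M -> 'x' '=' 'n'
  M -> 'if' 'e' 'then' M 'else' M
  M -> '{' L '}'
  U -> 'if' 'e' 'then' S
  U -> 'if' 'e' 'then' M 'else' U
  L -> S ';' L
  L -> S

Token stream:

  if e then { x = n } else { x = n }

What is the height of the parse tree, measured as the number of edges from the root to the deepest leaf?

6

[S [M if e then [M { [L [S [M x = n]]] }] else [M { [L [S [M x = n]]] }]]]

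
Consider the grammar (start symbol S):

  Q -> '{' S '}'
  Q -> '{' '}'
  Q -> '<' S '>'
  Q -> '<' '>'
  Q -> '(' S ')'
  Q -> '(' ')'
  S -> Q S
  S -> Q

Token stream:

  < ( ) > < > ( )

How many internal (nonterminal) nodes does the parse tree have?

8

[S [Q < [S [Q ( )]] >] [S [Q < >] [S [Q ( )]]]]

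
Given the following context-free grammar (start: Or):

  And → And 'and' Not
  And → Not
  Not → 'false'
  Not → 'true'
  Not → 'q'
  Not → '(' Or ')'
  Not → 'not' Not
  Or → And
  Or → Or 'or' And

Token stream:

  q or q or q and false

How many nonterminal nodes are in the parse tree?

[Or [Or [Or [And [Not q]]] or [And [Not q]]] or [And [And [Not q]] and [Not false]]]

11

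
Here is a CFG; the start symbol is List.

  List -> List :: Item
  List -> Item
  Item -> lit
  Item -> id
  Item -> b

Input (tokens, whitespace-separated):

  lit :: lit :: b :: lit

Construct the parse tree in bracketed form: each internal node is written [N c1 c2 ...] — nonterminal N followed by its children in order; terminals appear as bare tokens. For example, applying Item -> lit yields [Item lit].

List
List :: Item
List :: Item :: Item
List :: Item :: Item :: Item
Item :: Item :: Item :: Item
lit :: Item :: Item :: Item
lit :: lit :: Item :: Item
lit :: lit :: b :: Item
lit :: lit :: b :: lit

[List [List [List [List [Item lit]] :: [Item lit]] :: [Item b]] :: [Item lit]]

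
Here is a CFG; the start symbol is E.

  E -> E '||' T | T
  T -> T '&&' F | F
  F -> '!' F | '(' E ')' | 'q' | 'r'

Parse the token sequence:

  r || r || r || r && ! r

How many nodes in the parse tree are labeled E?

[E [E [E [E [T [F r]]] || [T [F r]]] || [T [F r]]] || [T [T [F r]] && [F ! [F r]]]]

4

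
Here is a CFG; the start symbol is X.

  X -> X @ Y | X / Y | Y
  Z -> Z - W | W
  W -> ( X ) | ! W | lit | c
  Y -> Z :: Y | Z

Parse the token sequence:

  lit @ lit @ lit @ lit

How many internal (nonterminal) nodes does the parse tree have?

[X [X [X [X [Y [Z [W lit]]]] @ [Y [Z [W lit]]]] @ [Y [Z [W lit]]]] @ [Y [Z [W lit]]]]

16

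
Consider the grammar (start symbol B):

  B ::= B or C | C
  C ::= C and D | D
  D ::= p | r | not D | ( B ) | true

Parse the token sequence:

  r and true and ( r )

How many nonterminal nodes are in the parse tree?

10

[B [C [C [C [D r]] and [D true]] and [D ( [B [C [D r]]] )]]]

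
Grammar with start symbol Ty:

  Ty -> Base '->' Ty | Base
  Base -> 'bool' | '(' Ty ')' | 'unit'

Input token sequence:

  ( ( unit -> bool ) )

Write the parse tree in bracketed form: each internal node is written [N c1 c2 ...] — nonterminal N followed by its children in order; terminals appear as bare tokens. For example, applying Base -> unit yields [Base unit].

Ty
Base
( Ty )
( Base )
( ( Ty ) )
( ( Base -> Ty ) )
( ( unit -> Ty ) )
( ( unit -> Base ) )
( ( unit -> bool ) )

[Ty [Base ( [Ty [Base ( [Ty [Base unit] -> [Ty [Base bool]]] )]] )]]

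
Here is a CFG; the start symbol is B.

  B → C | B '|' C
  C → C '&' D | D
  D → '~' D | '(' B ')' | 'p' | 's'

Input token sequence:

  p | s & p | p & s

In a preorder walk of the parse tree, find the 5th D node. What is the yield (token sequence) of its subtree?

[B [B [B [C [D p]]] | [C [C [D s]] & [D p]]] | [C [C [D p]] & [D s]]]

s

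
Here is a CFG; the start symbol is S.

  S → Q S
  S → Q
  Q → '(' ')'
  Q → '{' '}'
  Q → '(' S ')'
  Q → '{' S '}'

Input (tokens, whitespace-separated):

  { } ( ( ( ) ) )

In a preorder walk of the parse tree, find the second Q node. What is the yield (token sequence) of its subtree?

( ( ( ) ) )

[S [Q { }] [S [Q ( [S [Q ( [S [Q ( )]] )]] )]]]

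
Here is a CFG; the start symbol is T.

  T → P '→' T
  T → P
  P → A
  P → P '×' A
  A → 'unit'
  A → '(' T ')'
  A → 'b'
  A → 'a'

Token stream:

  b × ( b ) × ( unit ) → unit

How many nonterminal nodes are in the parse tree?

16

[T [P [P [P [A b]] × [A ( [T [P [A b]]] )]] × [A ( [T [P [A unit]]] )]] → [T [P [A unit]]]]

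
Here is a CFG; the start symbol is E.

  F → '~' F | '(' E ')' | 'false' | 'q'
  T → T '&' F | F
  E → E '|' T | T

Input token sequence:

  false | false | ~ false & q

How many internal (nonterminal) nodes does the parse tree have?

12

[E [E [E [T [F false]]] | [T [F false]]] | [T [T [F ~ [F false]]] & [F q]]]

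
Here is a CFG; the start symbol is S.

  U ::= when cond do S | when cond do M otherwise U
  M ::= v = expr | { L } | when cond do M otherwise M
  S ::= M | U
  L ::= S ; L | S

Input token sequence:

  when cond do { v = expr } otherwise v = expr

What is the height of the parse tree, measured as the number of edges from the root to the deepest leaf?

[S [M when cond do [M { [L [S [M v = expr]]] }] otherwise [M v = expr]]]

6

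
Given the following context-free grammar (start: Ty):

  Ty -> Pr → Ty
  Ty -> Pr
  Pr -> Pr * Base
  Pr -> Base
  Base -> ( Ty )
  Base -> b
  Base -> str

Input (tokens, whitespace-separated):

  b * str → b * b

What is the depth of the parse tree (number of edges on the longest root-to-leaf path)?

5

[Ty [Pr [Pr [Base b]] * [Base str]] → [Ty [Pr [Pr [Base b]] * [Base b]]]]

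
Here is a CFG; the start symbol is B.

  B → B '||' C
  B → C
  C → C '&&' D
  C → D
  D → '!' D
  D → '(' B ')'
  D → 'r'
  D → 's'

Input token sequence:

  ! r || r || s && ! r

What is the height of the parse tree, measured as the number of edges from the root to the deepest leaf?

[B [B [B [C [D ! [D r]]]] || [C [D r]]] || [C [C [D s]] && [D ! [D r]]]]

6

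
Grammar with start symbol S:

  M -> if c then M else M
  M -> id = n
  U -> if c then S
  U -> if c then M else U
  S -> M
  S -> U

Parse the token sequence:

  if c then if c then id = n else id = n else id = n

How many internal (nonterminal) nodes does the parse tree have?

6

[S [M if c then [M if c then [M id = n] else [M id = n]] else [M id = n]]]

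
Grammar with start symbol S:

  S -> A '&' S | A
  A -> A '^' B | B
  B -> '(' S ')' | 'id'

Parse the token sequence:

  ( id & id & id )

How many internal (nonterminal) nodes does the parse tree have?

12

[S [A [B ( [S [A [B id]] & [S [A [B id]] & [S [A [B id]]]]] )]]]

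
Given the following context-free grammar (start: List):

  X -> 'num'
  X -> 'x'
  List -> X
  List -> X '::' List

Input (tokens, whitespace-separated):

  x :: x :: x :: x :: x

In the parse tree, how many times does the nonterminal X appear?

5

[List [X x] :: [List [X x] :: [List [X x] :: [List [X x] :: [List [X x]]]]]]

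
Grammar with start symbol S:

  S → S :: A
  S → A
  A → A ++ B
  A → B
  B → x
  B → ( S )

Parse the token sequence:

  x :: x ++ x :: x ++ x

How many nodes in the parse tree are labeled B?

5

[S [S [S [A [B x]]] :: [A [A [B x]] ++ [B x]]] :: [A [A [B x]] ++ [B x]]]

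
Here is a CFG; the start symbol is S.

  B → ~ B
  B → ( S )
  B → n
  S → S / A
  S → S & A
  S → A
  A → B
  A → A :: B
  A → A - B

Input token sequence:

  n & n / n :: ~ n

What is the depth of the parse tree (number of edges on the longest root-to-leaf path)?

[S [S [S [A [B n]]] & [A [B n]]] / [A [A [B n]] :: [B ~ [B n]]]]

5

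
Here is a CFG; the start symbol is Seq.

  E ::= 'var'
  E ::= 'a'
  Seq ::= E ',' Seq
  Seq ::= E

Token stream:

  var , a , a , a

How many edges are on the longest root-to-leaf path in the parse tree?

5

[Seq [E var] , [Seq [E a] , [Seq [E a] , [Seq [E a]]]]]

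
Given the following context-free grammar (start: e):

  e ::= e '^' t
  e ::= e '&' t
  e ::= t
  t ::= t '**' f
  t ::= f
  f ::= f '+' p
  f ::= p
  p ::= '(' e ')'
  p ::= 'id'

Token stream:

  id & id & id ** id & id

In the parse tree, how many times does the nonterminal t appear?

[e [e [e [e [t [f [p id]]]] & [t [f [p id]]]] & [t [t [f [p id]]] ** [f [p id]]]] & [t [f [p id]]]]

5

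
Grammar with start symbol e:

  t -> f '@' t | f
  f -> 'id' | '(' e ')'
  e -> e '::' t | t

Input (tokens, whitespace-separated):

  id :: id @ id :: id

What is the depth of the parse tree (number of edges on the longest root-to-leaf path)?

5

[e [e [e [t [f id]]] :: [t [f id] @ [t [f id]]]] :: [t [f id]]]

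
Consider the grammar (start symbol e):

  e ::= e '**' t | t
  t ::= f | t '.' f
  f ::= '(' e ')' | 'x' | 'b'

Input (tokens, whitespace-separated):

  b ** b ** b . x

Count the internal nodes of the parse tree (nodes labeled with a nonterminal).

11

[e [e [e [t [f b]]] ** [t [f b]]] ** [t [t [f b]] . [f x]]]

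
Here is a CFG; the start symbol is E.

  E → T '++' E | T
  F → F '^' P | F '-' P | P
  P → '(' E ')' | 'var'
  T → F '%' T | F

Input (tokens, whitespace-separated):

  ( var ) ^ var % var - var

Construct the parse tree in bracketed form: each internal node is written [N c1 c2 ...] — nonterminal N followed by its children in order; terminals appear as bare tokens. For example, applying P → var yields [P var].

[E [T [F [F [P ( [E [T [F [P var]]]] )]] ^ [P var]] % [T [F [F [P var]] - [P var]]]]]

E
T
F % T
F ^ P % T
P ^ P % T
( E ) ^ P % T
( T ) ^ P % T
( F ) ^ P % T
( P ) ^ P % T
( var ) ^ P % T
( var ) ^ var % T
( var ) ^ var % F
( var ) ^ var % F - P
( var ) ^ var % P - P
( var ) ^ var % var - P
( var ) ^ var % var - var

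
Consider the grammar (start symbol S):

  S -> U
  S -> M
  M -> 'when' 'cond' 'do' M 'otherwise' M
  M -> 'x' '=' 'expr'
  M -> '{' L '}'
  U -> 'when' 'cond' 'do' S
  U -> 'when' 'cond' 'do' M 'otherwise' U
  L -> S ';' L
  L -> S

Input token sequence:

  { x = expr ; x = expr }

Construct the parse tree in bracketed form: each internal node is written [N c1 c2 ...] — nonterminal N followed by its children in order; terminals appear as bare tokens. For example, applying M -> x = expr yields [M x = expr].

[S [M { [L [S [M x = expr]] ; [L [S [M x = expr]]]] }]]

S
M
{ L }
{ S ; L }
{ M ; L }
{ x = expr ; L }
{ x = expr ; S }
{ x = expr ; M }
{ x = expr ; x = expr }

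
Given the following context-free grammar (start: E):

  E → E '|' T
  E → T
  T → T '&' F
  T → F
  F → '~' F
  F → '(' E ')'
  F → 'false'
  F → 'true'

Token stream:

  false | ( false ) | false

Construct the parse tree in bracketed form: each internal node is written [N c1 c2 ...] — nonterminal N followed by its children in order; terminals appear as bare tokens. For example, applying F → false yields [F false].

E
E | T
E | T | T
T | T | T
F | T | T
false | T | T
false | F | T
false | ( E ) | T
false | ( T ) | T
false | ( F ) | T
false | ( false ) | T
false | ( false ) | F
false | ( false ) | false

[E [E [E [T [F false]]] | [T [F ( [E [T [F false]]] )]]] | [T [F false]]]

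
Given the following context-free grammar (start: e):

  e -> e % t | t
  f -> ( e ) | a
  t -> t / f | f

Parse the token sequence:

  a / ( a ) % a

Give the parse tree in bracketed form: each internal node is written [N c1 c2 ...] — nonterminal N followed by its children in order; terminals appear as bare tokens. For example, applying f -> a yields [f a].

e
e % t
t % t
t / f % t
f / f % t
a / f % t
a / ( e ) % t
a / ( t ) % t
a / ( f ) % t
a / ( a ) % t
a / ( a ) % f
a / ( a ) % a

[e [e [t [t [f a]] / [f ( [e [t [f a]]] )]]] % [t [f a]]]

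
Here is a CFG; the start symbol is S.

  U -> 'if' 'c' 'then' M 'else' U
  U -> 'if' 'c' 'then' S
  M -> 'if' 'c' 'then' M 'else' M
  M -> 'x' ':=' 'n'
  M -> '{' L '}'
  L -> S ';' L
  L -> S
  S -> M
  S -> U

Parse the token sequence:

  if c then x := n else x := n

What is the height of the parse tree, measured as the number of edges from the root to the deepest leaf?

3

[S [M if c then [M x := n] else [M x := n]]]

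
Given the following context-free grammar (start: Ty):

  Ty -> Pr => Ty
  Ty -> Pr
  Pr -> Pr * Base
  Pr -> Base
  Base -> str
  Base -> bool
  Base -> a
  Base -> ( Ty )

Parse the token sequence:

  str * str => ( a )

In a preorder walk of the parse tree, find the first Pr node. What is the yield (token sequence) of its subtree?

[Ty [Pr [Pr [Base str]] * [Base str]] => [Ty [Pr [Base ( [Ty [Pr [Base a]]] )]]]]

str * str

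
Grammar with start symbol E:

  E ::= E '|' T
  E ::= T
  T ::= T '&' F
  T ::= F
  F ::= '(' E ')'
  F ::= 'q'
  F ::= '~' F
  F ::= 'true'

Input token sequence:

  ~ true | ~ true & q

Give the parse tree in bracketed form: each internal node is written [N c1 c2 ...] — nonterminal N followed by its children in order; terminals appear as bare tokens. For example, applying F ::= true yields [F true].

[E [E [T [F ~ [F true]]]] | [T [T [F ~ [F true]]] & [F q]]]

E
E | T
T | T
F | T
~ F | T
~ true | T
~ true | T & F
~ true | F & F
~ true | ~ F & F
~ true | ~ true & F
~ true | ~ true & q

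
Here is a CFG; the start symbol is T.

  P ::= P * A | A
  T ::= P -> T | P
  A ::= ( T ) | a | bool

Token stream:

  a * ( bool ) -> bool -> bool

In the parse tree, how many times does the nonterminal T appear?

4

[T [P [P [A a]] * [A ( [T [P [A bool]]] )]] -> [T [P [A bool]] -> [T [P [A bool]]]]]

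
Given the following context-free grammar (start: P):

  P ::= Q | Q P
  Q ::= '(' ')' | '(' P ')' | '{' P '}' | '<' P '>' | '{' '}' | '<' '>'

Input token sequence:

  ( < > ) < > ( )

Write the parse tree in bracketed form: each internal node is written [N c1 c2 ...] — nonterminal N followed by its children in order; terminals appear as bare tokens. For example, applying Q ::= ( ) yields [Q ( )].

[P [Q ( [P [Q < >]] )] [P [Q < >] [P [Q ( )]]]]

P
Q P
( P ) P
( Q ) P
( < > ) P
( < > ) Q P
( < > ) < > P
( < > ) < > Q
( < > ) < > ( )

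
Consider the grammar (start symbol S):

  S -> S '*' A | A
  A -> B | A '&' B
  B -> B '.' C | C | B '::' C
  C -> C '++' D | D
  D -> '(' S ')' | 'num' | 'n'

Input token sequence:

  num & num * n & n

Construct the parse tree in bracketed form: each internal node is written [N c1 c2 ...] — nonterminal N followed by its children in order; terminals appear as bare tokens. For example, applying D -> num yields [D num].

S
S * A
A * A
A & B * A
B & B * A
C & B * A
D & B * A
num & B * A
num & C * A
num & D * A
num & num * A
num & num * A & B
num & num * B & B
num & num * C & B
num & num * D & B
num & num * n & B
num & num * n & C
num & num * n & D
num & num * n & n

[S [S [A [A [B [C [D num]]]] & [B [C [D num]]]]] * [A [A [B [C [D n]]]] & [B [C [D n]]]]]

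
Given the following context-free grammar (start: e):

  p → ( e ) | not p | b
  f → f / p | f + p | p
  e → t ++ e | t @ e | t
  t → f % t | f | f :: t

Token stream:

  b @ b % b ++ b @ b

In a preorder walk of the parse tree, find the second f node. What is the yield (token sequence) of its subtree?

[e [t [f [p b]]] @ [e [t [f [p b]] % [t [f [p b]]]] ++ [e [t [f [p b]]] @ [e [t [f [p b]]]]]]]

b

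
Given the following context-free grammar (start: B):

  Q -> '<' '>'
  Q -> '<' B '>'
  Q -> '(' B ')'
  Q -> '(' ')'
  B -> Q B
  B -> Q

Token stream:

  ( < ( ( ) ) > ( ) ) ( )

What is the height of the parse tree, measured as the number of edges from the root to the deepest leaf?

8

[B [Q ( [B [Q < [B [Q ( [B [Q ( )]] )]] >] [B [Q ( )]]] )] [B [Q ( )]]]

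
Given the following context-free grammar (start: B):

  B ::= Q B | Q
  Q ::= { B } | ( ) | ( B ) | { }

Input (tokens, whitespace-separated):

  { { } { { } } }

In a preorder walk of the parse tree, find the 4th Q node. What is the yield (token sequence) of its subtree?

[B [Q { [B [Q { }] [B [Q { [B [Q { }]] }]]] }]]

{ }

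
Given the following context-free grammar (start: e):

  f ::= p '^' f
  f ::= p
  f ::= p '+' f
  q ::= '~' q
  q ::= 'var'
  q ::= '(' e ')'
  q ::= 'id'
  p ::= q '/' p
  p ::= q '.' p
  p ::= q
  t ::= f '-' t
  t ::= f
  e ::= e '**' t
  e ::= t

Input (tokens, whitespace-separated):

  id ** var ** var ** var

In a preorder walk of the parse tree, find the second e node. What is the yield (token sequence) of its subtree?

[e [e [e [e [t [f [p [q id]]]]] ** [t [f [p [q var]]]]] ** [t [f [p [q var]]]]] ** [t [f [p [q var]]]]]

id ** var ** var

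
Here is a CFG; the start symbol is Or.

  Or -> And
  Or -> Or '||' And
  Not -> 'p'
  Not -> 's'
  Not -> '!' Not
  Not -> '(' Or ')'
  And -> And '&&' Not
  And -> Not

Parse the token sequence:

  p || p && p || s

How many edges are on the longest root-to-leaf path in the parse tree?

5

[Or [Or [Or [And [Not p]]] || [And [And [Not p]] && [Not p]]] || [And [Not s]]]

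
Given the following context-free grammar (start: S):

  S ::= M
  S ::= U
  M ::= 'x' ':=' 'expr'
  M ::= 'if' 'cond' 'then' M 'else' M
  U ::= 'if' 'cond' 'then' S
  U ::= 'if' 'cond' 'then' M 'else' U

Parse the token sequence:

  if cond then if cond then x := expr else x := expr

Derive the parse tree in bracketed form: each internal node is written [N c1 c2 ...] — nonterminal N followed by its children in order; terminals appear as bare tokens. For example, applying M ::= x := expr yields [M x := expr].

[S [U if cond then [S [M if cond then [M x := expr] else [M x := expr]]]]]

S
U
if cond then S
if cond then M
if cond then if cond then M else M
if cond then if cond then x := expr else M
if cond then if cond then x := expr else x := expr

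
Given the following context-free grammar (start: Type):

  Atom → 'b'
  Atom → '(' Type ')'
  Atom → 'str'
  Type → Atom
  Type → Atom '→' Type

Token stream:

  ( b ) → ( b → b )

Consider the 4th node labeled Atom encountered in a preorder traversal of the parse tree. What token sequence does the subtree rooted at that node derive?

b

[Type [Atom ( [Type [Atom b]] )] → [Type [Atom ( [Type [Atom b] → [Type [Atom b]]] )]]]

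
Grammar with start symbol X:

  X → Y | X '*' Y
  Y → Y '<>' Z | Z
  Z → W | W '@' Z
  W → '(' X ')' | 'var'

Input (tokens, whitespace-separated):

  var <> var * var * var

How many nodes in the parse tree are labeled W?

[X [X [X [Y [Y [Z [W var]]] <> [Z [W var]]]] * [Y [Z [W var]]]] * [Y [Z [W var]]]]

4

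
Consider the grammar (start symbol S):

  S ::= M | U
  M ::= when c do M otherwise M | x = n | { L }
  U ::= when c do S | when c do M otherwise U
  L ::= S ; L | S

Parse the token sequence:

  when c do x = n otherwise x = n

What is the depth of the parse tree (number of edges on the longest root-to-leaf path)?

3

[S [M when c do [M x = n] otherwise [M x = n]]]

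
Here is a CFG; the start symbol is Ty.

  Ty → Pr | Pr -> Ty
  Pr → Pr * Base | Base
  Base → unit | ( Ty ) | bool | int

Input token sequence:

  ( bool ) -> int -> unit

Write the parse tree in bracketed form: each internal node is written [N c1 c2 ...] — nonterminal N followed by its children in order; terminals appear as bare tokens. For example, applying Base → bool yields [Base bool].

Ty
Pr -> Ty
Base -> Ty
( Ty ) -> Ty
( Pr ) -> Ty
( Base ) -> Ty
( bool ) -> Ty
( bool ) -> Pr -> Ty
( bool ) -> Base -> Ty
( bool ) -> int -> Ty
( bool ) -> int -> Pr
( bool ) -> int -> Base
( bool ) -> int -> unit

[Ty [Pr [Base ( [Ty [Pr [Base bool]]] )]] -> [Ty [Pr [Base int]] -> [Ty [Pr [Base unit]]]]]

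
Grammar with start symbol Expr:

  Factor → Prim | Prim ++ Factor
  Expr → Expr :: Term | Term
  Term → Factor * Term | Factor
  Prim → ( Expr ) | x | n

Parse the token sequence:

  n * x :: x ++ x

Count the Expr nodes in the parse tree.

2

[Expr [Expr [Term [Factor [Prim n]] * [Term [Factor [Prim x]]]]] :: [Term [Factor [Prim x] ++ [Factor [Prim x]]]]]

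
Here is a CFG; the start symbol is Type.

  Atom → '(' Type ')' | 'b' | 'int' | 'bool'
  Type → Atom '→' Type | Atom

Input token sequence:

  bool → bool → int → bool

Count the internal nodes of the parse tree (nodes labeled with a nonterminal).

8

[Type [Atom bool] → [Type [Atom bool] → [Type [Atom int] → [Type [Atom bool]]]]]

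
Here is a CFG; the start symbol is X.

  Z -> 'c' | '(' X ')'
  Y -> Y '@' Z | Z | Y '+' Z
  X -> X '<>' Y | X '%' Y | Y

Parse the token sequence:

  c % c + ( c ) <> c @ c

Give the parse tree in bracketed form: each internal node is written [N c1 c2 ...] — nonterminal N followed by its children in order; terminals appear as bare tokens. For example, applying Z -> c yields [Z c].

[X [X [X [Y [Z c]]] % [Y [Y [Z c]] + [Z ( [X [Y [Z c]]] )]]] <> [Y [Y [Z c]] @ [Z c]]]

X
X <> Y
X % Y <> Y
Y % Y <> Y
Z % Y <> Y
c % Y <> Y
c % Y + Z <> Y
c % Z + Z <> Y
c % c + Z <> Y
c % c + ( X ) <> Y
c % c + ( Y ) <> Y
c % c + ( Z ) <> Y
c % c + ( c ) <> Y
c % c + ( c ) <> Y @ Z
c % c + ( c ) <> Z @ Z
c % c + ( c ) <> c @ Z
c % c + ( c ) <> c @ c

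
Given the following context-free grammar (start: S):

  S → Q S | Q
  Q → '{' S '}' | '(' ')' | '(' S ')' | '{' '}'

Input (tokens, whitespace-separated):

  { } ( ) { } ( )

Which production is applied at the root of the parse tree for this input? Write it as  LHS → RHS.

[S [Q { }] [S [Q ( )] [S [Q { }] [S [Q ( )]]]]]

S → Q S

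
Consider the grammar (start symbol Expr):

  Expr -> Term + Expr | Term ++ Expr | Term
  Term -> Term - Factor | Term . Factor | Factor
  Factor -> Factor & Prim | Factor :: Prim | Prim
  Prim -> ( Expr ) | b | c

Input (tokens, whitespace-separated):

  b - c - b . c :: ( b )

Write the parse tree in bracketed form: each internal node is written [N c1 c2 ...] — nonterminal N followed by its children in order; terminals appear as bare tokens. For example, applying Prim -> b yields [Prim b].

[Expr [Term [Term [Term [Term [Factor [Prim b]]] - [Factor [Prim c]]] - [Factor [Prim b]]] . [Factor [Factor [Prim c]] :: [Prim ( [Expr [Term [Factor [Prim b]]]] )]]]]

Expr
Term
Term . Factor
Term - Factor . Factor
Term - Factor - Factor . Factor
Factor - Factor - Factor . Factor
Prim - Factor - Factor . Factor
b - Factor - Factor . Factor
b - Prim - Factor . Factor
b - c - Factor . Factor
b - c - Prim . Factor
b - c - b . Factor
b - c - b . Factor :: Prim
b - c - b . Prim :: Prim
b - c - b . c :: Prim
b - c - b . c :: ( Expr )
b - c - b . c :: ( Term )
b - c - b . c :: ( Factor )
b - c - b . c :: ( Prim )
b - c - b . c :: ( b )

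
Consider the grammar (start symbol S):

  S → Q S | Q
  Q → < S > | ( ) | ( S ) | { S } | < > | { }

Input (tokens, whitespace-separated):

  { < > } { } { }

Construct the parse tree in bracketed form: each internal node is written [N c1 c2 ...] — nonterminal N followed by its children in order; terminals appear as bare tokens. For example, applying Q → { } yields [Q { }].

S
Q S
{ S } S
{ Q } S
{ < > } S
{ < > } Q S
{ < > } { } S
{ < > } { } Q
{ < > } { } { }

[S [Q { [S [Q < >]] }] [S [Q { }] [S [Q { }]]]]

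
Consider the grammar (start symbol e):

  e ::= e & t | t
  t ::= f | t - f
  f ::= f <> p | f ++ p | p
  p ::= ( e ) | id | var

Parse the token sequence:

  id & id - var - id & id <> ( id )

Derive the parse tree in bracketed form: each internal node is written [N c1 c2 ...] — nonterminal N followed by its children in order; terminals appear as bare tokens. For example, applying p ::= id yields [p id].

[e [e [e [t [f [p id]]]] & [t [t [t [f [p id]]] - [f [p var]]] - [f [p id]]]] & [t [f [f [p id]] <> [p ( [e [t [f [p id]]]] )]]]]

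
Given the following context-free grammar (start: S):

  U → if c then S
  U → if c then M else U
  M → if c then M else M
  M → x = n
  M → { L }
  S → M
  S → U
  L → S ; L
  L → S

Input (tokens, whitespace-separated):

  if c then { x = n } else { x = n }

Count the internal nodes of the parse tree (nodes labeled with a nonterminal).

[S [M if c then [M { [L [S [M x = n]]] }] else [M { [L [S [M x = n]]] }]]]

10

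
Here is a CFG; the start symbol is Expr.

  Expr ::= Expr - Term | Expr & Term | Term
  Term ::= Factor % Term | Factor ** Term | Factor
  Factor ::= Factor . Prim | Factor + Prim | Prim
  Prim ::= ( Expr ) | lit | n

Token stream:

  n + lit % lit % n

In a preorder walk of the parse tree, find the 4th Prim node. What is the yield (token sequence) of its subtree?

n

[Expr [Term [Factor [Factor [Prim n]] + [Prim lit]] % [Term [Factor [Prim lit]] % [Term [Factor [Prim n]]]]]]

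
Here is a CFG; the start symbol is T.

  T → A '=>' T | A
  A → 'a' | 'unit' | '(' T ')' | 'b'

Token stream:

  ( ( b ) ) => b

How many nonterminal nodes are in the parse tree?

8

[T [A ( [T [A ( [T [A b]] )]] )] => [T [A b]]]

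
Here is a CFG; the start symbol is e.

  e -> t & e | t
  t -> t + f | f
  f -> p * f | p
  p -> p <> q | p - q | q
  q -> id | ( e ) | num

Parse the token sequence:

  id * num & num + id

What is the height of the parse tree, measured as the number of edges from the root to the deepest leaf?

[e [t [f [p [q id]] * [f [p [q num]]]]] & [e [t [t [f [p [q num]]]] + [f [p [q id]]]]]]

7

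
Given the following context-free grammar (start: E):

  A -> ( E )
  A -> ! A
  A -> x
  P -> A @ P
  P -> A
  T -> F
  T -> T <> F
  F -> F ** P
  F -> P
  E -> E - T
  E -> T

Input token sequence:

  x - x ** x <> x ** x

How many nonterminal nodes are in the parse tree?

20

[E [E [T [F [P [A x]]]]] - [T [T [F [F [P [A x]]] ** [P [A x]]]] <> [F [F [P [A x]]] ** [P [A x]]]]]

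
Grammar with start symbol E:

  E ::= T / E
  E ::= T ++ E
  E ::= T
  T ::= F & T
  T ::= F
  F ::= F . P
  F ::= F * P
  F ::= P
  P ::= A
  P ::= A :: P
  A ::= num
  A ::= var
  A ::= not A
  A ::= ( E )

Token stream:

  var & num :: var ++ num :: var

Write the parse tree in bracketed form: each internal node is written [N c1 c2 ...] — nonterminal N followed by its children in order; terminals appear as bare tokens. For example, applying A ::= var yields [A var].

E
T ++ E
F & T ++ E
P & T ++ E
A & T ++ E
var & T ++ E
var & F ++ E
var & P ++ E
var & A :: P ++ E
var & num :: P ++ E
var & num :: A ++ E
var & num :: var ++ E
var & num :: var ++ T
var & num :: var ++ F
var & num :: var ++ P
var & num :: var ++ A :: P
var & num :: var ++ num :: P
var & num :: var ++ num :: A
var & num :: var ++ num :: var

[E [T [F [P [A var]]] & [T [F [P [A num] :: [P [A var]]]]]] ++ [E [T [F [P [A num] :: [P [A var]]]]]]]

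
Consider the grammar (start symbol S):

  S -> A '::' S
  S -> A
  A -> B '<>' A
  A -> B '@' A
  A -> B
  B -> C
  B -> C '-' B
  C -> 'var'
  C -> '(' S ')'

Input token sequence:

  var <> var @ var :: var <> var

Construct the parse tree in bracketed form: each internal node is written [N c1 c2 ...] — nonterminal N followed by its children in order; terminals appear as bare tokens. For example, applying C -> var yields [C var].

S
A :: S
B <> A :: S
C <> A :: S
var <> A :: S
var <> B @ A :: S
var <> C @ A :: S
var <> var @ A :: S
var <> var @ B :: S
var <> var @ C :: S
var <> var @ var :: S
var <> var @ var :: A
var <> var @ var :: B <> A
var <> var @ var :: C <> A
var <> var @ var :: var <> A
var <> var @ var :: var <> B
var <> var @ var :: var <> C
var <> var @ var :: var <> var

[S [A [B [C var]] <> [A [B [C var]] @ [A [B [C var]]]]] :: [S [A [B [C var]] <> [A [B [C var]]]]]]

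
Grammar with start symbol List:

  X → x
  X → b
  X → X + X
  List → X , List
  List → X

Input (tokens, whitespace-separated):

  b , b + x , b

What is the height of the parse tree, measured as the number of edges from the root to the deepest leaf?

4

[List [X b] , [List [X [X b] + [X x]] , [List [X b]]]]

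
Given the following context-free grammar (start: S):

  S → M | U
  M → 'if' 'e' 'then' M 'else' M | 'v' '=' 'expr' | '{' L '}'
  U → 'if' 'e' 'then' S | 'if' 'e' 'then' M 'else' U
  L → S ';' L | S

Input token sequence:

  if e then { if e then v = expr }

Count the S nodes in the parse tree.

[S [U if e then [S [M { [L [S [U if e then [S [M v = expr]]]]] }]]]]

4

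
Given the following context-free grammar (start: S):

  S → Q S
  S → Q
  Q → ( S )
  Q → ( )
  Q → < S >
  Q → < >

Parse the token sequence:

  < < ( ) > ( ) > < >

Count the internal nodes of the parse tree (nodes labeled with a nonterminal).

10

[S [Q < [S [Q < [S [Q ( )]] >] [S [Q ( )]]] >] [S [Q < >]]]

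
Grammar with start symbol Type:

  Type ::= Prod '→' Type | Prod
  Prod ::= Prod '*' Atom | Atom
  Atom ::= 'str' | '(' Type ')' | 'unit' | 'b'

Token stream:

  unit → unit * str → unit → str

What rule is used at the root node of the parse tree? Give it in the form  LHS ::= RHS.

[Type [Prod [Atom unit]] → [Type [Prod [Prod [Atom unit]] * [Atom str]] → [Type [Prod [Atom unit]] → [Type [Prod [Atom str]]]]]]

Type ::= Prod '→' Type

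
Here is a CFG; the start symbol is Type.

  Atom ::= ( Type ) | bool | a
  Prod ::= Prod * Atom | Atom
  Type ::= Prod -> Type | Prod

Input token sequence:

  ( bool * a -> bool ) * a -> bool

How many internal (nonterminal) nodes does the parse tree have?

16

[Type [Prod [Prod [Atom ( [Type [Prod [Prod [Atom bool]] * [Atom a]] -> [Type [Prod [Atom bool]]]] )]] * [Atom a]] -> [Type [Prod [Atom bool]]]]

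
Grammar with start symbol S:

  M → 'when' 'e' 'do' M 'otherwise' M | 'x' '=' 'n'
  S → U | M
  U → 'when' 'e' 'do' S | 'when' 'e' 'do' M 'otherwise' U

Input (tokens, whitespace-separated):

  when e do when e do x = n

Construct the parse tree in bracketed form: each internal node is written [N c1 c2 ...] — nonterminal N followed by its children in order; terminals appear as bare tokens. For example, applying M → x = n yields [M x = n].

S
U
when e do S
when e do U
when e do when e do S
when e do when e do M
when e do when e do x = n

[S [U when e do [S [U when e do [S [M x = n]]]]]]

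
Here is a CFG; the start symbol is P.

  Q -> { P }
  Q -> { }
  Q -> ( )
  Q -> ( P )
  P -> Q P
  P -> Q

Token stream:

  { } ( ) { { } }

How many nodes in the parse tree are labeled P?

4

[P [Q { }] [P [Q ( )] [P [Q { [P [Q { }]] }]]]]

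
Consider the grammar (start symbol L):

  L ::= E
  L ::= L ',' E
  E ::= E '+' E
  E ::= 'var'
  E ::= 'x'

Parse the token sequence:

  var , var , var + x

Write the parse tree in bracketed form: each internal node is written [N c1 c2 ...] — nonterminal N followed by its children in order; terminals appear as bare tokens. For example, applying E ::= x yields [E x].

[L [L [L [E var]] , [E var]] , [E [E var] + [E x]]]

L
L , E
L , E , E
E , E , E
var , E , E
var , var , E
var , var , E + E
var , var , var + E
var , var , var + x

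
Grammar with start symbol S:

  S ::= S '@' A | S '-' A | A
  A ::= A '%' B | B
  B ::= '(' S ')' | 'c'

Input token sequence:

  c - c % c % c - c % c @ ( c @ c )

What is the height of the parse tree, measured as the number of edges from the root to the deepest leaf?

7

[S [S [S [S [A [B c]]] - [A [A [A [B c]] % [B c]] % [B c]]] - [A [A [B c]] % [B c]]] @ [A [B ( [S [S [A [B c]]] @ [A [B c]]] )]]]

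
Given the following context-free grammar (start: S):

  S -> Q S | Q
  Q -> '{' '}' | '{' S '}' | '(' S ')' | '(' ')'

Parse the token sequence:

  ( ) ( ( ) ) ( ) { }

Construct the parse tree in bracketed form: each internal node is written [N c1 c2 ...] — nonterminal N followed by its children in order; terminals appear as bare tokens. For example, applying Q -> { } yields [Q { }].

[S [Q ( )] [S [Q ( [S [Q ( )]] )] [S [Q ( )] [S [Q { }]]]]]

S
Q S
( ) S
( ) Q S
( ) ( S ) S
( ) ( Q ) S
( ) ( ( ) ) S
( ) ( ( ) ) Q S
( ) ( ( ) ) ( ) S
( ) ( ( ) ) ( ) Q
( ) ( ( ) ) ( ) { }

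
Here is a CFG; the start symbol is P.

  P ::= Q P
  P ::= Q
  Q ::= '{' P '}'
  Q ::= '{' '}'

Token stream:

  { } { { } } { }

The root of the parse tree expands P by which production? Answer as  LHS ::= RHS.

P ::= Q P

[P [Q { }] [P [Q { [P [Q { }]] }] [P [Q { }]]]]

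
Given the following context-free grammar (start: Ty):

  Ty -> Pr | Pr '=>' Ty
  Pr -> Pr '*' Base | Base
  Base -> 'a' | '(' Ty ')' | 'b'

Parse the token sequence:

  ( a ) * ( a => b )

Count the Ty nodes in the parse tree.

4

[Ty [Pr [Pr [Base ( [Ty [Pr [Base a]]] )]] * [Base ( [Ty [Pr [Base a]] => [Ty [Pr [Base b]]]] )]]]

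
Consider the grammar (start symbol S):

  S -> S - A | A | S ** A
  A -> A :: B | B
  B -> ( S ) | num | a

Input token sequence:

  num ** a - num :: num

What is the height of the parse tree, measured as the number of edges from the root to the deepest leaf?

5

[S [S [S [A [B num]]] ** [A [B a]]] - [A [A [B num]] :: [B num]]]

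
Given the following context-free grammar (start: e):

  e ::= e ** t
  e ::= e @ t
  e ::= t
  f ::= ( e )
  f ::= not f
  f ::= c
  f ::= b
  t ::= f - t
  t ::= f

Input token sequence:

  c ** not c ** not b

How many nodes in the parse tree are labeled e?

[e [e [e [t [f c]]] ** [t [f not [f c]]]] ** [t [f not [f b]]]]

3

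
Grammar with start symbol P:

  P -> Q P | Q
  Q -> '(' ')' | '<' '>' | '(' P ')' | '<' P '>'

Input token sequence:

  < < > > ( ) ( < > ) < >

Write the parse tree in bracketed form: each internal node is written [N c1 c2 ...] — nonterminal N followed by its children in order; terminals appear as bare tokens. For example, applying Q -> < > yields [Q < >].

P
Q P
< P > P
< Q > P
< < > > P
< < > > Q P
< < > > ( ) P
< < > > ( ) Q P
< < > > ( ) ( P ) P
< < > > ( ) ( Q ) P
< < > > ( ) ( < > ) P
< < > > ( ) ( < > ) Q
< < > > ( ) ( < > ) < >

[P [Q < [P [Q < >]] >] [P [Q ( )] [P [Q ( [P [Q < >]] )] [P [Q < >]]]]]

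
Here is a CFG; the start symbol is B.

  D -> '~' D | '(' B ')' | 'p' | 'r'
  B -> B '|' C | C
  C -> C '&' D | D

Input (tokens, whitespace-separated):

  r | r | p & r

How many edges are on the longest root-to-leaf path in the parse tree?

[B [B [B [C [D r]]] | [C [D r]]] | [C [C [D p]] & [D r]]]

5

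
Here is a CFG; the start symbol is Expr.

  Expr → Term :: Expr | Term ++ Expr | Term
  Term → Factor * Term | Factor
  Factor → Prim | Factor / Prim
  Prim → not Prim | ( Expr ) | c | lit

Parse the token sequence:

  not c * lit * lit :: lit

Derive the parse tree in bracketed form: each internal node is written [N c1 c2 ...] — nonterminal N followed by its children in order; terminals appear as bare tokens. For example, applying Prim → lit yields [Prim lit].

[Expr [Term [Factor [Prim not [Prim c]]] * [Term [Factor [Prim lit]] * [Term [Factor [Prim lit]]]]] :: [Expr [Term [Factor [Prim lit]]]]]

Expr
Term :: Expr
Factor * Term :: Expr
Prim * Term :: Expr
not Prim * Term :: Expr
not c * Term :: Expr
not c * Factor * Term :: Expr
not c * Prim * Term :: Expr
not c * lit * Term :: Expr
not c * lit * Factor :: Expr
not c * lit * Prim :: Expr
not c * lit * lit :: Expr
not c * lit * lit :: Term
not c * lit * lit :: Factor
not c * lit * lit :: Prim
not c * lit * lit :: lit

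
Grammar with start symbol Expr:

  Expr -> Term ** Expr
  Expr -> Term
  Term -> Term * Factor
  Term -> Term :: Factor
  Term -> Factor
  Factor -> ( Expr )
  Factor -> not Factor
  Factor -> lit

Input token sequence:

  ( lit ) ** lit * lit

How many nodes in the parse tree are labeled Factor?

4

[Expr [Term [Factor ( [Expr [Term [Factor lit]]] )]] ** [Expr [Term [Term [Factor lit]] * [Factor lit]]]]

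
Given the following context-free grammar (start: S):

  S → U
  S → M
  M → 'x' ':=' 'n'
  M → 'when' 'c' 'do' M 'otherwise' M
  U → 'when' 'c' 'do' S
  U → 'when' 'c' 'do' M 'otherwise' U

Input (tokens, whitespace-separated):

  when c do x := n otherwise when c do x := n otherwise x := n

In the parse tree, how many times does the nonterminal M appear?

[S [M when c do [M x := n] otherwise [M when c do [M x := n] otherwise [M x := n]]]]

5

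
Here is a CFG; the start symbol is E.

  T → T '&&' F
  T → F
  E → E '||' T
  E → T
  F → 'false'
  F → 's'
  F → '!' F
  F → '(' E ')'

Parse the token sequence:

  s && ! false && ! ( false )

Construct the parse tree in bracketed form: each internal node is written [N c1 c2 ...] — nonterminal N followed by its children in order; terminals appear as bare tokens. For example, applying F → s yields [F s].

[E [T [T [T [F s]] && [F ! [F false]]] && [F ! [F ( [E [T [F false]]] )]]]]

E
T
T && F
T && F && F
F && F && F
s && F && F
s && ! F && F
s && ! false && F
s && ! false && ! F
s && ! false && ! ( E )
s && ! false && ! ( T )
s && ! false && ! ( F )
s && ! false && ! ( false )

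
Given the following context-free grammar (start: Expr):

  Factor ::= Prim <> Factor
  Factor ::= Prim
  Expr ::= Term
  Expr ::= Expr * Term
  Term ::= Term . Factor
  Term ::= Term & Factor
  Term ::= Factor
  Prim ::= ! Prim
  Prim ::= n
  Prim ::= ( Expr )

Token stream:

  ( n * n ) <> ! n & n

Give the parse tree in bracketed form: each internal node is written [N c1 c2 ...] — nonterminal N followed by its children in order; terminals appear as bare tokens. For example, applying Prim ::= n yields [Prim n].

[Expr [Term [Term [Factor [Prim ( [Expr [Expr [Term [Factor [Prim n]]]] * [Term [Factor [Prim n]]]] )] <> [Factor [Prim ! [Prim n]]]]] & [Factor [Prim n]]]]

Expr
Term
Term & Factor
Factor & Factor
Prim <> Factor & Factor
( Expr ) <> Factor & Factor
( Expr * Term ) <> Factor & Factor
( Term * Term ) <> Factor & Factor
( Factor * Term ) <> Factor & Factor
( Prim * Term ) <> Factor & Factor
( n * Term ) <> Factor & Factor
( n * Factor ) <> Factor & Factor
( n * Prim ) <> Factor & Factor
( n * n ) <> Factor & Factor
( n * n ) <> Prim & Factor
( n * n ) <> ! Prim & Factor
( n * n ) <> ! n & Factor
( n * n ) <> ! n & Prim
( n * n ) <> ! n & n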